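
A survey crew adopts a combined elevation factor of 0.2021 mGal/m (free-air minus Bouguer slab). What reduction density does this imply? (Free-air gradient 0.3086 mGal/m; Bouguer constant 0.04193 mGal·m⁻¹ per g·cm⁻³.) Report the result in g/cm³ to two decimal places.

0.2021 = 0.3086 − 0.04193 × ρ
ρ = (0.3086 − 0.2021) / 0.04193 = 2.54 g/cm³

2.54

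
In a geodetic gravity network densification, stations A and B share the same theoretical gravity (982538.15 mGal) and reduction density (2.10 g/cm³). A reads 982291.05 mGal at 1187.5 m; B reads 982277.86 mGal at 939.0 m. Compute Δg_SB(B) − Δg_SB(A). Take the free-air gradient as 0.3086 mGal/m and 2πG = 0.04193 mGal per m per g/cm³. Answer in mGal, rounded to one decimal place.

Δg_SB(A) = 982291.05 − 982538.15 + 0.3086×1187.5 − 0.04193×2.10×1187.5 = 14.80 mGal
Δg_SB(B) = 982277.86 − 982538.15 + 0.3086×939.0 − 0.04193×2.10×939.0 = -53.20 mGal
Difference = -53.20 − (14.80) = -68.00 mGal

-68.0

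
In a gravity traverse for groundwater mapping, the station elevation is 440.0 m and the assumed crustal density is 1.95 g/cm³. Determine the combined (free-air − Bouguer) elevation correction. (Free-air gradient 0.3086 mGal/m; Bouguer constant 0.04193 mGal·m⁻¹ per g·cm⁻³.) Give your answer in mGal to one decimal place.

Combined gradient = 0.3086 − 0.04193 × 1.95 = 0.2268365 mGal/m
Combined elevation correction = 0.2268365 × 440.0 = 99.8 mGal

99.8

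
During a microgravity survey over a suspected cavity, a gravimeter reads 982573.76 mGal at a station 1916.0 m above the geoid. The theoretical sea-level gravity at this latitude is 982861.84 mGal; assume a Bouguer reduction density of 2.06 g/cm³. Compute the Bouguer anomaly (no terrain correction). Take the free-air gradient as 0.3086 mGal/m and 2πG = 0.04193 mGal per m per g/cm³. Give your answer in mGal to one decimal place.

137.7

Free-air correction = 0.3086 × 1916.0 = 591.28 mGal
Free-air anomaly = 982573.76 − 982861.84 + (591.28) = 303.20 mGal
Bouguer slab correction = 0.04193 × 2.06 × 1916.0 = 165.50 mGal
Simple Bouguer anomaly = 303.20 − (165.50) = 137.70 mGal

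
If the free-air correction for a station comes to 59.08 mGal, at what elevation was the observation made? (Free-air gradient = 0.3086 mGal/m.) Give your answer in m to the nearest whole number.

191

h = 59.08 / 0.3086 = 191.45 m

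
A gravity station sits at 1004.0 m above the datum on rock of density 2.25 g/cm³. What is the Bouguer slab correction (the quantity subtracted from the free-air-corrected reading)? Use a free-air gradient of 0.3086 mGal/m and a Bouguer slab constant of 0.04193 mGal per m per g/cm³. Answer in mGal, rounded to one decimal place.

94.7

Bouguer slab correction = 0.04193 × 2.25 × 1004.0 = 94.7 mGal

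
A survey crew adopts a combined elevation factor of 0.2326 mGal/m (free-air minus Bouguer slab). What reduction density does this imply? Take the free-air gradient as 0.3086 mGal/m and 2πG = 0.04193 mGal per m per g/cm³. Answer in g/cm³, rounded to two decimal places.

1.81

0.2326 = 0.3086 − 0.04193 × ρ
ρ = (0.3086 − 0.2326) / 0.04193 = 1.81 g/cm³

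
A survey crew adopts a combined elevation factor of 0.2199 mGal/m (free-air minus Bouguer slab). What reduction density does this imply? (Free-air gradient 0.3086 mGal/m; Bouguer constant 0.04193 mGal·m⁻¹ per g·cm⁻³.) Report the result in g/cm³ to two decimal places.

2.12

0.2199 = 0.3086 − 0.04193 × ρ
ρ = (0.3086 − 0.2199) / 0.04193 = 2.12 g/cm³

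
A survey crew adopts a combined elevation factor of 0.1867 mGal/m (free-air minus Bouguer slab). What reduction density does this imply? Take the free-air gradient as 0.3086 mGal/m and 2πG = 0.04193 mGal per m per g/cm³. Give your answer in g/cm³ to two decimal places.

0.1867 = 0.3086 − 0.04193 × ρ
ρ = (0.3086 − 0.1867) / 0.04193 = 2.91 g/cm³

2.91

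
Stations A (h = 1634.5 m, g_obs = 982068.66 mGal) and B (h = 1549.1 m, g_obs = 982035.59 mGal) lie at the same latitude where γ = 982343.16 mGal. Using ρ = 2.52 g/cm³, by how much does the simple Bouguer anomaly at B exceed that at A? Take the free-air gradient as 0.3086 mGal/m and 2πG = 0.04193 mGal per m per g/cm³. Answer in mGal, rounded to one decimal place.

Δg_SB(A) = 982068.66 − 982343.16 + 0.3086×1634.5 − 0.04193×2.52×1634.5 = 57.20 mGal
Δg_SB(B) = 982035.59 − 982343.16 + 0.3086×1549.1 − 0.04193×2.52×1549.1 = 6.80 mGal
Difference = 6.80 − (57.20) = -50.40 mGal

-50.4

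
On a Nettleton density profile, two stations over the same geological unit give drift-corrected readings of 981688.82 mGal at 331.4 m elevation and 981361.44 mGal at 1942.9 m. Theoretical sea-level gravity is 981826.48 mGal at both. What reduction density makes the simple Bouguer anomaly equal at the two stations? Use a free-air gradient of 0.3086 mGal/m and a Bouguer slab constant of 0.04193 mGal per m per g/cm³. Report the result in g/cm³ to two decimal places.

2.51

Δg_obs = 981361.44 − 981688.82 = -327.38 mGal over Δh = 1942.9 − 331.4 = 1611.5 m
Equal Bouguer anomalies ⇒ Δg_obs + (0.3086 − 0.04193ρ)·Δh = 0
0.3086 − 0.04193ρ = −Δg_obs/Δh = 0.20315
ρ = (0.3086 − 0.20315) / 0.04193 = 2.51 g/cm³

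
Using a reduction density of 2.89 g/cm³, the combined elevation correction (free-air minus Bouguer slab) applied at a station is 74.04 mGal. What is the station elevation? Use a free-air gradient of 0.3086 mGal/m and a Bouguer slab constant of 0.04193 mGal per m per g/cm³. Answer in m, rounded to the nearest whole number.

395

Combined gradient = 0.3086 − 0.04193 × 2.89 = 0.1874223 mGal/m
h = 74.04 / 0.1874223 = 395.04 m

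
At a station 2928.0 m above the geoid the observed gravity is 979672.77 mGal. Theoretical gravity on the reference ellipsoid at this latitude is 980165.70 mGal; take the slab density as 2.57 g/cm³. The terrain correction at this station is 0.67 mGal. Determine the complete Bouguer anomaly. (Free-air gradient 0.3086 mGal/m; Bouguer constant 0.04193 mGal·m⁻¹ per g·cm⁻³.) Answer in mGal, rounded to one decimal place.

95.8

Free-air correction = 0.3086 × 2928.0 = 903.58 mGal
Free-air anomaly = 979672.77 − 980165.70 + (903.58) = 410.65 mGal
Bouguer slab correction = 0.04193 × 2.57 × 2928.0 = 315.52 mGal
Simple Bouguer anomaly = 410.65 − (315.52) = 95.13 mGal
Complete Bouguer anomaly = 95.13 + 0.67 = 95.80 mGal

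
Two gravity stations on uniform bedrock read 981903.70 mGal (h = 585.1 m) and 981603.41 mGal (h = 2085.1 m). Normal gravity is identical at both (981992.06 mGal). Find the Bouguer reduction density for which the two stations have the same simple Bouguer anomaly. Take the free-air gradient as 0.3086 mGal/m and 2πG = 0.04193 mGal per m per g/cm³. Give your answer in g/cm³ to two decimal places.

2.59

Δg_obs = 981603.41 − 981903.70 = -300.29 mGal over Δh = 2085.1 − 585.1 = 1500.0 m
Equal Bouguer anomalies ⇒ Δg_obs + (0.3086 − 0.04193ρ)·Δh = 0
0.3086 − 0.04193ρ = −Δg_obs/Δh = 0.20019
ρ = (0.3086 − 0.20019) / 0.04193 = 2.59 g/cm³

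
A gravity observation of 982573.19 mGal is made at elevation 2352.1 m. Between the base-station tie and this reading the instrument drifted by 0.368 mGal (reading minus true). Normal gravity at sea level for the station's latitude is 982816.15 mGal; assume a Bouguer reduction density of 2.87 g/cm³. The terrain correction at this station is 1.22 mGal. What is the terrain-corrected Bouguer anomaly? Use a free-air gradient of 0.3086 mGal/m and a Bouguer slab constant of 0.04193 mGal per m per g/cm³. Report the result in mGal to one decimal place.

Drift-corrected reading = 982573.19 − (0.368) = 982572.822 mGal
Free-air correction = 0.3086 × 2352.1 = 725.86 mGal
Free-air anomaly = 982572.822 − 982816.15 + (725.86) = 482.532 mGal
Bouguer slab correction = 0.04193 × 2.87 × 2352.1 = 283.05 mGal
Simple Bouguer anomaly = 482.532 − (283.05) = 199.482 mGal
Complete Bouguer anomaly = 199.482 + 1.22 = 200.702 mGal

200.7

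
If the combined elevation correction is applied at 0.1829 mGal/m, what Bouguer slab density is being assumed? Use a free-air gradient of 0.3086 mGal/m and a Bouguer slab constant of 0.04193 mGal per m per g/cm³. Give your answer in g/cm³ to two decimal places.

3.00

0.1829 = 0.3086 − 0.04193 × ρ
ρ = (0.3086 − 0.1829) / 0.04193 = 3.00 g/cm³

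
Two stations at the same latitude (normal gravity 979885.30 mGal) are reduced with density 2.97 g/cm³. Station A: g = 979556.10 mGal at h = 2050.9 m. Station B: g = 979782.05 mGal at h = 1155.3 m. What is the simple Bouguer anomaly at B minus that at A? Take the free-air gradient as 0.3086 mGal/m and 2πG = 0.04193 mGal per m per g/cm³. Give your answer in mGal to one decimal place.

61.1

Δg_SB(A) = 979556.10 − 979885.30 + 0.3086×2050.9 − 0.04193×2.97×2050.9 = 48.30 mGal
Δg_SB(B) = 979782.05 − 979885.30 + 0.3086×1155.3 − 0.04193×2.97×1155.3 = 109.40 mGal
Difference = 109.40 − (48.30) = 61.10 mGal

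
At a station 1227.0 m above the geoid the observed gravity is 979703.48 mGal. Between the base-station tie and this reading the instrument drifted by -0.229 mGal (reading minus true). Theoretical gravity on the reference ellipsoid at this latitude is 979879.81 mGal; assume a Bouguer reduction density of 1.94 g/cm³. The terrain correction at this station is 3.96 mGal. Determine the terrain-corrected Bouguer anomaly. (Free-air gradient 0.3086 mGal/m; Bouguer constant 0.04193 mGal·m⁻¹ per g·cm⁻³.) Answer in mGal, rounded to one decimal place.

106.7

Drift-corrected reading = 979703.48 − (-0.229) = 979703.709 mGal
Free-air correction = 0.3086 × 1227.0 = 378.65 mGal
Free-air anomaly = 979703.709 − 979879.81 + (378.65) = 202.549 mGal
Bouguer slab correction = 0.04193 × 1.94 × 1227.0 = 99.81 mGal
Simple Bouguer anomaly = 202.549 − (99.81) = 102.739 mGal
Complete Bouguer anomaly = 102.739 + 3.96 = 106.699 mGal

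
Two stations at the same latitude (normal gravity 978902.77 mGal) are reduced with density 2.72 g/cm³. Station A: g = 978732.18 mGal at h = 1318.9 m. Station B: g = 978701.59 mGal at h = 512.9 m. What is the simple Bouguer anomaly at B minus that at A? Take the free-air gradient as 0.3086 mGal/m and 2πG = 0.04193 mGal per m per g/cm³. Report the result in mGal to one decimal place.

-187.4

Δg_SB(A) = 978732.18 − 978902.77 + 0.3086×1318.9 − 0.04193×2.72×1318.9 = 86.00 mGal
Δg_SB(B) = 978701.59 − 978902.77 + 0.3086×512.9 − 0.04193×2.72×512.9 = -101.40 mGal
Difference = -101.40 − (86.00) = -187.40 mGal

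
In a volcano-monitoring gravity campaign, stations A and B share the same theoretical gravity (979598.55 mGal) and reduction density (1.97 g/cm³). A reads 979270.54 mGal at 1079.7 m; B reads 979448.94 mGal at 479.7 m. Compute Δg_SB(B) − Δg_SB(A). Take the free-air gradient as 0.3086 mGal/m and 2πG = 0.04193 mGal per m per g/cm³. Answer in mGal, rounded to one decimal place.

Δg_SB(A) = 979270.54 − 979598.55 + 0.3086×1079.7 − 0.04193×1.97×1079.7 = -84.00 mGal
Δg_SB(B) = 979448.94 − 979598.55 + 0.3086×479.7 − 0.04193×1.97×479.7 = -41.20 mGal
Difference = -41.20 − (-84.00) = 42.80 mGal

42.8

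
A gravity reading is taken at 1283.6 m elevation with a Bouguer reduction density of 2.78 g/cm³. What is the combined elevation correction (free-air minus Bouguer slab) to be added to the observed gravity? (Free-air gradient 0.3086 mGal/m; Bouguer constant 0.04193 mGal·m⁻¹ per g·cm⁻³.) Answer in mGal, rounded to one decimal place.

Combined gradient = 0.3086 − 0.04193 × 2.78 = 0.1920346 mGal/m
Combined elevation correction = 0.1920346 × 1283.6 = 246.5 mGal

246.5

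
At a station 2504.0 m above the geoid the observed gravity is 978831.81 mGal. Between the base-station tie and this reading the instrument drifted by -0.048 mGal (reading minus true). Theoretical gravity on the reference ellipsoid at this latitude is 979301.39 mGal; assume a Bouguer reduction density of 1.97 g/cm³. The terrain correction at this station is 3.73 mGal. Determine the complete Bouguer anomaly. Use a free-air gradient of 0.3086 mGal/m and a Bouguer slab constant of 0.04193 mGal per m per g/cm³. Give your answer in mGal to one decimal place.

100.1

Drift-corrected reading = 978831.81 − (-0.048) = 978831.858 mGal
Free-air correction = 0.3086 × 2504.0 = 772.73 mGal
Free-air anomaly = 978831.858 − 979301.39 + (772.73) = 303.198 mGal
Bouguer slab correction = 0.04193 × 1.97 × 2504.0 = 206.84 mGal
Simple Bouguer anomaly = 303.198 − (206.84) = 96.358 mGal
Complete Bouguer anomaly = 96.358 + 3.73 = 100.088 mGal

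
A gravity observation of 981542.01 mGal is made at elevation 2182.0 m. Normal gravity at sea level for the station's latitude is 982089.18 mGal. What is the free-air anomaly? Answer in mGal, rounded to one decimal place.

Free-air correction = 0.3086 × 2182.0 = 673.37 mGal
Free-air anomaly = 981542.01 − 982089.18 + (673.37) = 126.20 mGal

126.2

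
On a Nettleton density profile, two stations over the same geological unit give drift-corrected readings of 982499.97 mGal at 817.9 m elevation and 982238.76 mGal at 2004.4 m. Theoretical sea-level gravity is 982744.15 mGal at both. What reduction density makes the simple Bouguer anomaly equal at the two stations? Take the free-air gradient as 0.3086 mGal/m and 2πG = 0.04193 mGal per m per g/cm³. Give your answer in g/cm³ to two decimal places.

Δg_obs = 982238.76 − 982499.97 = -261.21 mGal over Δh = 2004.4 − 817.9 = 1186.5 m
Equal Bouguer anomalies ⇒ Δg_obs + (0.3086 − 0.04193ρ)·Δh = 0
0.3086 − 0.04193ρ = −Δg_obs/Δh = 0.22015
ρ = (0.3086 − 0.22015) / 0.04193 = 2.11 g/cm³

2.11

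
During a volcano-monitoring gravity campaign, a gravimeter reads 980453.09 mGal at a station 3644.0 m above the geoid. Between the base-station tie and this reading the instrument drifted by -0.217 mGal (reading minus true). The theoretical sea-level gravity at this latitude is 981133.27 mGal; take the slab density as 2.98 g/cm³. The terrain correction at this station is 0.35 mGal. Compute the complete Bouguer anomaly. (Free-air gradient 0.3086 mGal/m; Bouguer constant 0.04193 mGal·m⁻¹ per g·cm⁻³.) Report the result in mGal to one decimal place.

-10.4

Drift-corrected reading = 980453.09 − (-0.217) = 980453.307 mGal
Free-air correction = 0.3086 × 3644.0 = 1124.54 mGal
Free-air anomaly = 980453.307 − 981133.27 + (1124.54) = 444.577 mGal
Bouguer slab correction = 0.04193 × 2.98 × 3644.0 = 455.32 mGal
Simple Bouguer anomaly = 444.577 − (455.32) = -10.743 mGal
Complete Bouguer anomaly = -10.743 + 0.35 = -10.393 mGal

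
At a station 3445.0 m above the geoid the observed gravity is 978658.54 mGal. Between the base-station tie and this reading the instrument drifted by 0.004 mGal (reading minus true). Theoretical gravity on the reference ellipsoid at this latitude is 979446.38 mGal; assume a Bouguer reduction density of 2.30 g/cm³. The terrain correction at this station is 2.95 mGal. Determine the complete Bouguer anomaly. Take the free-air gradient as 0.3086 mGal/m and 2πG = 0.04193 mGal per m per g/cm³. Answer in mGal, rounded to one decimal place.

Drift-corrected reading = 978658.54 − (0.004) = 978658.536 mGal
Free-air correction = 0.3086 × 3445.0 = 1063.13 mGal
Free-air anomaly = 978658.536 − 979446.38 + (1063.13) = 275.286 mGal
Bouguer slab correction = 0.04193 × 2.30 × 3445.0 = 332.23 mGal
Simple Bouguer anomaly = 275.286 − (332.23) = -56.944 mGal
Complete Bouguer anomaly = -56.944 + 2.95 = -53.994 mGal

-54.0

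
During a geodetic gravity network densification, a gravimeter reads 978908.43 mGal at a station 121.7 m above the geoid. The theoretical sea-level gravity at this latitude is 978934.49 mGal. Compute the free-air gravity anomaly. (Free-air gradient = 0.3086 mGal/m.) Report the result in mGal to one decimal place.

11.5

Free-air correction = 0.3086 × 121.7 = 37.56 mGal
Free-air anomaly = 978908.43 − 978934.49 + (37.56) = 11.50 mGal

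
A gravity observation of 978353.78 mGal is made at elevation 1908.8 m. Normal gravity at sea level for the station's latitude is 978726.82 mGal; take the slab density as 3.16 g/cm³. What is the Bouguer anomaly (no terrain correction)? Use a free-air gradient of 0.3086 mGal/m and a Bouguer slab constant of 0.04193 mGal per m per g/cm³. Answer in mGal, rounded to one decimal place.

Free-air correction = 0.3086 × 1908.8 = 589.06 mGal
Free-air anomaly = 978353.78 − 978726.82 + (589.06) = 216.02 mGal
Bouguer slab correction = 0.04193 × 3.16 × 1908.8 = 252.91 mGal
Simple Bouguer anomaly = 216.02 − (252.91) = -36.89 mGal

-36.9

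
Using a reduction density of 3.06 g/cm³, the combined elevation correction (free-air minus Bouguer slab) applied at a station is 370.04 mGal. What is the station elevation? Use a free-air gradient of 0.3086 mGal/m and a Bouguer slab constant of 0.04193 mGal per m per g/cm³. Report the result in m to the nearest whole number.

2052

Combined gradient = 0.3086 − 0.04193 × 3.06 = 0.1802942 mGal/m
h = 370.04 / 0.1802942 = 2052.42 m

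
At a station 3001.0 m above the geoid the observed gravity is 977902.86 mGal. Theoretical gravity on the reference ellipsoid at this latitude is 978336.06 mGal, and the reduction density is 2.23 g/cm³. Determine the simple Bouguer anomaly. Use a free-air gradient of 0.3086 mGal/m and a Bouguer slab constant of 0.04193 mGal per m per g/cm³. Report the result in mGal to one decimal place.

212.3

Free-air correction = 0.3086 × 3001.0 = 926.11 mGal
Free-air anomaly = 977902.86 − 978336.06 + (926.11) = 492.91 mGal
Bouguer slab correction = 0.04193 × 2.23 × 3001.0 = 280.61 mGal
Simple Bouguer anomaly = 492.91 − (280.61) = 212.30 mGal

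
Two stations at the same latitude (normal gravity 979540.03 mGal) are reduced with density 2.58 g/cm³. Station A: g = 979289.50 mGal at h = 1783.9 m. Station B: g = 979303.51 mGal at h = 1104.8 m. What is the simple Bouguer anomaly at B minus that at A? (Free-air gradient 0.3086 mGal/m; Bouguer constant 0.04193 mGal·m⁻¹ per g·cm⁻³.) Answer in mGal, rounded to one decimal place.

-122.1

Δg_SB(A) = 979289.50 − 979540.03 + 0.3086×1783.9 − 0.04193×2.58×1783.9 = 107.00 mGal
Δg_SB(B) = 979303.51 − 979540.03 + 0.3086×1104.8 − 0.04193×2.58×1104.8 = -15.10 mGal
Difference = -15.10 − (107.00) = -122.10 mGal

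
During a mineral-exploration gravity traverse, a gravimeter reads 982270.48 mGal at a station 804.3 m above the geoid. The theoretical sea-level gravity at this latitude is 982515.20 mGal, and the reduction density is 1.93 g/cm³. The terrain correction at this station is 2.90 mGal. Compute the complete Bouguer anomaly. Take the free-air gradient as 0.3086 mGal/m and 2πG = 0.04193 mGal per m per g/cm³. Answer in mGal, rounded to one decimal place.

-58.7

Free-air correction = 0.3086 × 804.3 = 248.21 mGal
Free-air anomaly = 982270.48 − 982515.20 + (248.21) = 3.49 mGal
Bouguer slab correction = 0.04193 × 1.93 × 804.3 = 65.09 mGal
Simple Bouguer anomaly = 3.49 − (65.09) = -61.60 mGal
Complete Bouguer anomaly = -61.60 + 2.90 = -58.70 mGal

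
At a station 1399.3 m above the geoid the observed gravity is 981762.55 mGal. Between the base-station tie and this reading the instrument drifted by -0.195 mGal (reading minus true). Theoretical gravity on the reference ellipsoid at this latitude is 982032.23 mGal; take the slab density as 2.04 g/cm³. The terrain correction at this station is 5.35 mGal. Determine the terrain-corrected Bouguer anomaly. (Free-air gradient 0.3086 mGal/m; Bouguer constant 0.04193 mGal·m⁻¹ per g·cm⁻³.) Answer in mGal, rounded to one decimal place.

48.0

Drift-corrected reading = 981762.55 − (-0.195) = 981762.745 mGal
Free-air correction = 0.3086 × 1399.3 = 431.82 mGal
Free-air anomaly = 981762.745 − 982032.23 + (431.82) = 162.335 mGal
Bouguer slab correction = 0.04193 × 2.04 × 1399.3 = 119.69 mGal
Simple Bouguer anomaly = 162.335 − (119.69) = 42.645 mGal
Complete Bouguer anomaly = 42.645 + 5.35 = 47.995 mGal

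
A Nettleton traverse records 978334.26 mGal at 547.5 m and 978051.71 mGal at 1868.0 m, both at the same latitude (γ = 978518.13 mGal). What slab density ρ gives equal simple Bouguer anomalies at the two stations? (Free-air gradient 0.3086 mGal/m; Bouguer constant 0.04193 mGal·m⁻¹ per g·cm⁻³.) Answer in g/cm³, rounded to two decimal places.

Δg_obs = 978051.71 − 978334.26 = -282.55 mGal over Δh = 1868.0 − 547.5 = 1320.5 m
Equal Bouguer anomalies ⇒ Δg_obs + (0.3086 − 0.04193ρ)·Δh = 0
0.3086 − 0.04193ρ = −Δg_obs/Δh = 0.21397
ρ = (0.3086 − 0.21397) / 0.04193 = 2.26 g/cm³

2.26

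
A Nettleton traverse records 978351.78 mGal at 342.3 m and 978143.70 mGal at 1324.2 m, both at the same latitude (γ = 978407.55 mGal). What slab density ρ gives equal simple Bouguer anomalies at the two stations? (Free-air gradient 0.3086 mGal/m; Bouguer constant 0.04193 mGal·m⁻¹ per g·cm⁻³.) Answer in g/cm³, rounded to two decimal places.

2.31

Δg_obs = 978143.70 − 978351.78 = -208.08 mGal over Δh = 1324.2 − 342.3 = 981.9 m
Equal Bouguer anomalies ⇒ Δg_obs + (0.3086 − 0.04193ρ)·Δh = 0
0.3086 − 0.04193ρ = −Δg_obs/Δh = 0.21192
ρ = (0.3086 − 0.21192) / 0.04193 = 2.31 g/cm³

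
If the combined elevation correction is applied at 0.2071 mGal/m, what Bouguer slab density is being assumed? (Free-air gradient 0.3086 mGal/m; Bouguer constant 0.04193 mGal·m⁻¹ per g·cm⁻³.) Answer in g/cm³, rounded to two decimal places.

2.42

0.2071 = 0.3086 − 0.04193 × ρ
ρ = (0.3086 − 0.2071) / 0.04193 = 2.42 g/cm³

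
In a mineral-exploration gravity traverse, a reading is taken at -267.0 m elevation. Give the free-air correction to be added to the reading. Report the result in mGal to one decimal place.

-82.4

Free-air correction = 0.3086 × -267.0 = -82.4 mGal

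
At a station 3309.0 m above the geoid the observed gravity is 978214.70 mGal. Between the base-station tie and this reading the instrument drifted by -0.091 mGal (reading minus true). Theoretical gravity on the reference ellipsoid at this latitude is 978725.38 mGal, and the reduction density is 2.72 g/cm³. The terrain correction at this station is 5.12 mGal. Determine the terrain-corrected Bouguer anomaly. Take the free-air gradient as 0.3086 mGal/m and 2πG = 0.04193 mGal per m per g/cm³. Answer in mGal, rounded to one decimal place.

Drift-corrected reading = 978214.70 − (-0.091) = 978214.791 mGal
Free-air correction = 0.3086 × 3309.0 = 1021.16 mGal
Free-air anomaly = 978214.791 − 978725.38 + (1021.16) = 510.571 mGal
Bouguer slab correction = 0.04193 × 2.72 × 3309.0 = 377.39 mGal
Simple Bouguer anomaly = 510.571 − (377.39) = 133.181 mGal
Complete Bouguer anomaly = 133.181 + 5.12 = 138.301 mGal

138.3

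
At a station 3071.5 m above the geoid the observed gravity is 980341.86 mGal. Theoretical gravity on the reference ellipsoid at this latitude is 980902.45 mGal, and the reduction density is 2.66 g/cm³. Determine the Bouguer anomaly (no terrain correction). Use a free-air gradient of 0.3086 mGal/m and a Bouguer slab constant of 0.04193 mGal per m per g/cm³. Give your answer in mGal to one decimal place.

Free-air correction = 0.3086 × 3071.5 = 947.86 mGal
Free-air anomaly = 980341.86 − 980902.45 + (947.86) = 387.27 mGal
Bouguer slab correction = 0.04193 × 2.66 × 3071.5 = 342.58 mGal
Simple Bouguer anomaly = 387.27 − (342.58) = 44.69 mGal

44.7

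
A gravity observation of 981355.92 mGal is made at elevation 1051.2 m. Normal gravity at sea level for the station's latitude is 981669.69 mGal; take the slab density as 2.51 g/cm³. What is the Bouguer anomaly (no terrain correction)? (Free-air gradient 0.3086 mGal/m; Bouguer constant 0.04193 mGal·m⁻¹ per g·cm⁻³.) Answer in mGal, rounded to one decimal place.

-100.0

Free-air correction = 0.3086 × 1051.2 = 324.40 mGal
Free-air anomaly = 981355.92 − 981669.69 + (324.40) = 10.63 mGal
Bouguer slab correction = 0.04193 × 2.51 × 1051.2 = 110.63 mGal
Simple Bouguer anomaly = 10.63 − (110.63) = -100.00 mGal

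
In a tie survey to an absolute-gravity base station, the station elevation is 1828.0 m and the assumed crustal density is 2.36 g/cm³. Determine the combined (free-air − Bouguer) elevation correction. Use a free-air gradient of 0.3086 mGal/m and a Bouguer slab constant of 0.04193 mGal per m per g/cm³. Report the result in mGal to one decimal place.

Combined gradient = 0.3086 − 0.04193 × 2.36 = 0.2096452 mGal/m
Combined elevation correction = 0.2096452 × 1828.0 = 383.2 mGal

383.2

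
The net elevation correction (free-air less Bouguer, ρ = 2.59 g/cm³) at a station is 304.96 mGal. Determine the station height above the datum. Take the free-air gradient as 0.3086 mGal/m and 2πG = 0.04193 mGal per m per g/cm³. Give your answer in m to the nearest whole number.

1525

Combined gradient = 0.3086 − 0.04193 × 2.59 = 0.2000013 mGal/m
h = 304.96 / 0.2000013 = 1524.79 m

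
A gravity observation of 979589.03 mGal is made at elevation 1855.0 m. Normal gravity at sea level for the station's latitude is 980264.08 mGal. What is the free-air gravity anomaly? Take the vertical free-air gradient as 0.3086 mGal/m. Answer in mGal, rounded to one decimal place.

-102.6

Free-air correction = 0.3086 × 1855.0 = 572.45 mGal
Free-air anomaly = 979589.03 − 980264.08 + (572.45) = -102.60 mGal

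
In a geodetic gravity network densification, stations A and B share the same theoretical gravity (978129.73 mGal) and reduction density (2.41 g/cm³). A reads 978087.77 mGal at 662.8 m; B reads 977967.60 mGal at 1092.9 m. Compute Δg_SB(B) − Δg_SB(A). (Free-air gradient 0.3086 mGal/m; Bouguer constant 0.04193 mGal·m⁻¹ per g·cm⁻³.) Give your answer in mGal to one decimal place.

Δg_SB(A) = 978087.77 − 978129.73 + 0.3086×662.8 − 0.04193×2.41×662.8 = 95.60 mGal
Δg_SB(B) = 977967.60 − 978129.73 + 0.3086×1092.9 − 0.04193×2.41×1092.9 = 64.70 mGal
Difference = 64.70 − (95.60) = -30.90 mGal

-30.9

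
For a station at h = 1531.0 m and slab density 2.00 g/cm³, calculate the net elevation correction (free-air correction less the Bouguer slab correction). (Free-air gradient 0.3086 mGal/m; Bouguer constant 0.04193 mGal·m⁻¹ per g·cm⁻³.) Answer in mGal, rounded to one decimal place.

Combined gradient = 0.3086 − 0.04193 × 2.00 = 0.2247400 mGal/m
Combined elevation correction = 0.2247400 × 1531.0 = 344.1 mGal

344.1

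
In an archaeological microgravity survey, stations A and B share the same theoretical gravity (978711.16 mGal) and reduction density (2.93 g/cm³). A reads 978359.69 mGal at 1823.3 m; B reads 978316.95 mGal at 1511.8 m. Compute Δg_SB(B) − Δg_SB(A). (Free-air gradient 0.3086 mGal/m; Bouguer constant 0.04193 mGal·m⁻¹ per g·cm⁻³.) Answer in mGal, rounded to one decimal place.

Δg_SB(A) = 978359.69 − 978711.16 + 0.3086×1823.3 − 0.04193×2.93×1823.3 = -12.80 mGal
Δg_SB(B) = 978316.95 − 978711.16 + 0.3086×1511.8 − 0.04193×2.93×1511.8 = -113.40 mGal
Difference = -113.40 − (-12.80) = -100.60 mGal

-100.6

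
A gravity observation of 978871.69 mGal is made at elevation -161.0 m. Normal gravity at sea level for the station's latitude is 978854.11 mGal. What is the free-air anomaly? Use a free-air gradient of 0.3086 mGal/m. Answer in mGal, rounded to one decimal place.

-32.1

Free-air correction = 0.3086 × -161.0 = -49.68 mGal
Free-air anomaly = 978871.69 − 978854.11 + (-49.68) = -32.10 mGal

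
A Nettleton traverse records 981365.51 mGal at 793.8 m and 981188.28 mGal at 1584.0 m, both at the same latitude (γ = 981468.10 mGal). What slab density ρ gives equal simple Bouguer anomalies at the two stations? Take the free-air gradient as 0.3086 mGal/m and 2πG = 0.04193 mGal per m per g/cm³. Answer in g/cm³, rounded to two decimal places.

2.01

Δg_obs = 981188.28 − 981365.51 = -177.23 mGal over Δh = 1584.0 − 793.8 = 790.2 m
Equal Bouguer anomalies ⇒ Δg_obs + (0.3086 − 0.04193ρ)·Δh = 0
0.3086 − 0.04193ρ = −Δg_obs/Δh = 0.22428
ρ = (0.3086 − 0.22428) / 0.04193 = 2.01 g/cm³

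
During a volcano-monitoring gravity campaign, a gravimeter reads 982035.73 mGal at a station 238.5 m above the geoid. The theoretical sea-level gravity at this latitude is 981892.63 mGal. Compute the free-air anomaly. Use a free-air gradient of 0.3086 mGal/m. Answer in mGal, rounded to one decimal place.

216.7

Free-air correction = 0.3086 × 238.5 = 73.60 mGal
Free-air anomaly = 982035.73 − 981892.63 + (73.60) = 216.70 mGal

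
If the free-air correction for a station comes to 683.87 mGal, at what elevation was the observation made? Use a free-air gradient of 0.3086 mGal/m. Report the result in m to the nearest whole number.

2216

h = 683.87 / 0.3086 = 2216.04 m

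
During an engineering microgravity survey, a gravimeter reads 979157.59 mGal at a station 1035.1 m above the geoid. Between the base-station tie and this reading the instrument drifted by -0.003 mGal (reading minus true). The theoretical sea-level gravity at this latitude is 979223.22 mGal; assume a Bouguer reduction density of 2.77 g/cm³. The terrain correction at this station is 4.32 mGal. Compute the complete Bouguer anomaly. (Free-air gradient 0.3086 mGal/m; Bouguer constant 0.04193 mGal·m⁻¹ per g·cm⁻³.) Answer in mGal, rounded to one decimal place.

Drift-corrected reading = 979157.59 − (-0.003) = 979157.593 mGal
Free-air correction = 0.3086 × 1035.1 = 319.43 mGal
Free-air anomaly = 979157.593 − 979223.22 + (319.43) = 253.803 mGal
Bouguer slab correction = 0.04193 × 2.77 × 1035.1 = 120.22 mGal
Simple Bouguer anomaly = 253.803 − (120.22) = 133.583 mGal
Complete Bouguer anomaly = 133.583 + 4.32 = 137.903 mGal

137.9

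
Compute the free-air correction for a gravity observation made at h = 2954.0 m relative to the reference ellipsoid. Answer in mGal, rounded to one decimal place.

Free-air correction = 0.3086 × 2954.0 = 911.6 mGal

911.6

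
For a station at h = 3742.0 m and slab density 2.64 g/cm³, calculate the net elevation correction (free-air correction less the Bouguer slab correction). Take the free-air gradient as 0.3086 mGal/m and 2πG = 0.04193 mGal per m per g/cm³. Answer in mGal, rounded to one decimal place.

Combined gradient = 0.3086 − 0.04193 × 2.64 = 0.1979048 mGal/m
Combined elevation correction = 0.1979048 × 3742.0 = 740.6 mGal

740.6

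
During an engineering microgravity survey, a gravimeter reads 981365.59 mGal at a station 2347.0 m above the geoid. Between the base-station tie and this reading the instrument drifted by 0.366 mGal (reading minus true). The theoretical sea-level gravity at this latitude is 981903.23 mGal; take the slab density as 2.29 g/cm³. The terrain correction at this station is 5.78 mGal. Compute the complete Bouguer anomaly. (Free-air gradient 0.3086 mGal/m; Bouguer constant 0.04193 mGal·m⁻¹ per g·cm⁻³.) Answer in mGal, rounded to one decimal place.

-33.3

Drift-corrected reading = 981365.59 − (0.366) = 981365.224 mGal
Free-air correction = 0.3086 × 2347.0 = 724.28 mGal
Free-air anomaly = 981365.224 − 981903.23 + (724.28) = 186.274 mGal
Bouguer slab correction = 0.04193 × 2.29 × 2347.0 = 225.36 mGal
Simple Bouguer anomaly = 186.274 − (225.36) = -39.086 mGal
Complete Bouguer anomaly = -39.086 + 5.78 = -33.306 mGal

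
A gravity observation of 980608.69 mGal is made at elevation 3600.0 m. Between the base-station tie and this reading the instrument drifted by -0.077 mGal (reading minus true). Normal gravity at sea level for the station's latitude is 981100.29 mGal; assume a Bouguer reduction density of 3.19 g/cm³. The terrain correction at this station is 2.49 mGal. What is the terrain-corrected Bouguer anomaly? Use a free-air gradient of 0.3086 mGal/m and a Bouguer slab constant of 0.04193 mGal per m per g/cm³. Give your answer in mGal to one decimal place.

140.4

Drift-corrected reading = 980608.69 − (-0.077) = 980608.767 mGal
Free-air correction = 0.3086 × 3600.0 = 1110.96 mGal
Free-air anomaly = 980608.767 − 981100.29 + (1110.96) = 619.437 mGal
Bouguer slab correction = 0.04193 × 3.19 × 3600.0 = 481.52 mGal
Simple Bouguer anomaly = 619.437 − (481.52) = 137.917 mGal
Complete Bouguer anomaly = 137.917 + 2.49 = 140.407 mGal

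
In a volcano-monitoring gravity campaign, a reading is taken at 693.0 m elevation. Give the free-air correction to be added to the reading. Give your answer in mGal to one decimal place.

213.9

Free-air correction = 0.3086 × 693.0 = 213.9 mGal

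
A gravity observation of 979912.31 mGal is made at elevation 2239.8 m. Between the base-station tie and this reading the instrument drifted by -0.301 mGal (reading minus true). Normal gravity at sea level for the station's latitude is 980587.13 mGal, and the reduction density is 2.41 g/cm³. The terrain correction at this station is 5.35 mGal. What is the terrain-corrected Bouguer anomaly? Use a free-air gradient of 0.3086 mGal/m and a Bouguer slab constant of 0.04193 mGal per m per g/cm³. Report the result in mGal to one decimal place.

Drift-corrected reading = 979912.31 − (-0.301) = 979912.611 mGal
Free-air correction = 0.3086 × 2239.8 = 691.20 mGal
Free-air anomaly = 979912.611 − 980587.13 + (691.20) = 16.681 mGal
Bouguer slab correction = 0.04193 × 2.41 × 2239.8 = 226.33 mGal
Simple Bouguer anomaly = 16.681 − (226.33) = -209.649 mGal
Complete Bouguer anomaly = -209.649 + 5.35 = -204.299 mGal

-204.3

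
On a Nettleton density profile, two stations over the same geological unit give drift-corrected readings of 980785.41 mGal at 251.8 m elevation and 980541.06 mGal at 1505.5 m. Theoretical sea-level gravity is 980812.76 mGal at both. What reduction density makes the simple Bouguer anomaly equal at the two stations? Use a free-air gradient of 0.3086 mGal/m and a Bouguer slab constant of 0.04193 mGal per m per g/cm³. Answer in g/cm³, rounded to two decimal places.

2.71

Δg_obs = 980541.06 − 980785.41 = -244.35 mGal over Δh = 1505.5 − 251.8 = 1253.7 m
Equal Bouguer anomalies ⇒ Δg_obs + (0.3086 − 0.04193ρ)·Δh = 0
0.3086 − 0.04193ρ = −Δg_obs/Δh = 0.19490
ρ = (0.3086 − 0.19490) / 0.04193 = 2.71 g/cm³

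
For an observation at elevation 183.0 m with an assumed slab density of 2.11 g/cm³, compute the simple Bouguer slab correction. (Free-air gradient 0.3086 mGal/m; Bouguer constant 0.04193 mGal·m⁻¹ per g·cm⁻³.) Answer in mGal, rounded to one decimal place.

Bouguer slab correction = 0.04193 × 2.11 × 183.0 = 16.2 mGal

16.2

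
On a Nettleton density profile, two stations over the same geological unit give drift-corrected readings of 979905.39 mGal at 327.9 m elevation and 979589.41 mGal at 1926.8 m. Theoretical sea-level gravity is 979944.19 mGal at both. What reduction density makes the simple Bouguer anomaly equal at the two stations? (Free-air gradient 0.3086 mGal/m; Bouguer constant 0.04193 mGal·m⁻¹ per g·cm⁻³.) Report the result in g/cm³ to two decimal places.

2.65

Δg_obs = 979589.41 − 979905.39 = -315.98 mGal over Δh = 1926.8 − 327.9 = 1598.9 m
Equal Bouguer anomalies ⇒ Δg_obs + (0.3086 − 0.04193ρ)·Δh = 0
0.3086 − 0.04193ρ = −Δg_obs/Δh = 0.19762
ρ = (0.3086 − 0.19762) / 0.04193 = 2.65 g/cm³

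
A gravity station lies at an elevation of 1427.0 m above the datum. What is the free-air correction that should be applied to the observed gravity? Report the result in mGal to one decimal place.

440.4

Free-air correction = 0.3086 × 1427.0 = 440.4 mGal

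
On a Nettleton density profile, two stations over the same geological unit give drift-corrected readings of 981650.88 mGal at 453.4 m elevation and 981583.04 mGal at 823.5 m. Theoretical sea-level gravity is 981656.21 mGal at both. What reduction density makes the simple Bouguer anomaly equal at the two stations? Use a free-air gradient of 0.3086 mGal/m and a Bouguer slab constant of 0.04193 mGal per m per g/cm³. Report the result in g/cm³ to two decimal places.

Δg_obs = 981583.04 − 981650.88 = -67.84 mGal over Δh = 823.5 − 453.4 = 370.1 m
Equal Bouguer anomalies ⇒ Δg_obs + (0.3086 − 0.04193ρ)·Δh = 0
0.3086 − 0.04193ρ = −Δg_obs/Δh = 0.18330
ρ = (0.3086 − 0.18330) / 0.04193 = 2.99 g/cm³

2.99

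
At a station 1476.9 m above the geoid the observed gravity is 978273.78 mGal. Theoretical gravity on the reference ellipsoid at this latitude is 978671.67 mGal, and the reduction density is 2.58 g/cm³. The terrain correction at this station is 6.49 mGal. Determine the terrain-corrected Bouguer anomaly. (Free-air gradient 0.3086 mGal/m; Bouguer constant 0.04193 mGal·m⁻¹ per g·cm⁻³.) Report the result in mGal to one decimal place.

-95.4

Free-air correction = 0.3086 × 1476.9 = 455.77 mGal
Free-air anomaly = 978273.78 − 978671.67 + (455.77) = 57.88 mGal
Bouguer slab correction = 0.04193 × 2.58 × 1476.9 = 159.77 mGal
Simple Bouguer anomaly = 57.88 − (159.77) = -101.89 mGal
Complete Bouguer anomaly = -101.89 + 6.49 = -95.40 mGal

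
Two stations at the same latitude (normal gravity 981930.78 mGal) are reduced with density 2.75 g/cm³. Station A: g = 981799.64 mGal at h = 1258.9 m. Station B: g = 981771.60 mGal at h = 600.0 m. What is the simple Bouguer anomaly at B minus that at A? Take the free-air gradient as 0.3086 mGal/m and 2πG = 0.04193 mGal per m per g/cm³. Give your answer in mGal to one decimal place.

Δg_SB(A) = 981799.64 − 981930.78 + 0.3086×1258.9 − 0.04193×2.75×1258.9 = 112.20 mGal
Δg_SB(B) = 981771.60 − 981930.78 + 0.3086×600.0 − 0.04193×2.75×600.0 = -43.20 mGal
Difference = -43.20 − (112.20) = -155.40 mGal

-155.4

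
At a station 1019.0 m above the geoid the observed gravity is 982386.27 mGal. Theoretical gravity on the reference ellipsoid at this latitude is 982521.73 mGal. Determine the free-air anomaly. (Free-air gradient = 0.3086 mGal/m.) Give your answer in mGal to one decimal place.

Free-air correction = 0.3086 × 1019.0 = 314.46 mGal
Free-air anomaly = 982386.27 − 982521.73 + (314.46) = 179.00 mGal

179.0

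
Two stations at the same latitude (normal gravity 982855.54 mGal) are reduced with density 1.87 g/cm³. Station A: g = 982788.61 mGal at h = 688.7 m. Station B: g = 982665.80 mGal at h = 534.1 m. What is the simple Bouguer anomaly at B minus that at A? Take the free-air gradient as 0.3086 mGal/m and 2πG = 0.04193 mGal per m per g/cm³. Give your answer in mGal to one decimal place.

Δg_SB(A) = 982788.61 − 982855.54 + 0.3086×688.7 − 0.04193×1.87×688.7 = 91.60 mGal
Δg_SB(B) = 982665.80 − 982855.54 + 0.3086×534.1 − 0.04193×1.87×534.1 = -66.80 mGal
Difference = -66.80 − (91.60) = -158.40 mGal

-158.4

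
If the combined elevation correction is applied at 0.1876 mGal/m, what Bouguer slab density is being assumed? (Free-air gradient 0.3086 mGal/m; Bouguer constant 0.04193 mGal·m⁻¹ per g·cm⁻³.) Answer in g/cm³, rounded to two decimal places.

0.1876 = 0.3086 − 0.04193 × ρ
ρ = (0.3086 − 0.1876) / 0.04193 = 2.89 g/cm³

2.89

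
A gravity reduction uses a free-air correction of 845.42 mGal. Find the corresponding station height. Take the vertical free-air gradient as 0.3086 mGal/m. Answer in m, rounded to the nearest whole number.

h = 845.42 / 0.3086 = 2739.53 m

2740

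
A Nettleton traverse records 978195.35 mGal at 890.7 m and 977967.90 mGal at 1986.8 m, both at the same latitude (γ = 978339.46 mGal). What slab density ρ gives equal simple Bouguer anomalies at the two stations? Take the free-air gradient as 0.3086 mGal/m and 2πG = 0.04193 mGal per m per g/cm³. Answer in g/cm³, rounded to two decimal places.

2.41

Δg_obs = 977967.90 − 978195.35 = -227.45 mGal over Δh = 1986.8 − 890.7 = 1096.1 m
Equal Bouguer anomalies ⇒ Δg_obs + (0.3086 − 0.04193ρ)·Δh = 0
0.3086 − 0.04193ρ = −Δg_obs/Δh = 0.20751
ρ = (0.3086 − 0.20751) / 0.04193 = 2.41 g/cm³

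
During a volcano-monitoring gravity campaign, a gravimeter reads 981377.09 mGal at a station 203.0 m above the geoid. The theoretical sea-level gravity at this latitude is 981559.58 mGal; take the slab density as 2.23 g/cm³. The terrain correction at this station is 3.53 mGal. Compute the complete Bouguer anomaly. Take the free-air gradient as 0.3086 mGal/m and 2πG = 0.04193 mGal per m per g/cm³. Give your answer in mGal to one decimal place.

Free-air correction = 0.3086 × 203.0 = 62.65 mGal
Free-air anomaly = 981377.09 − 981559.58 + (62.65) = -119.84 mGal
Bouguer slab correction = 0.04193 × 2.23 × 203.0 = 18.98 mGal
Simple Bouguer anomaly = -119.84 − (18.98) = -138.82 mGal
Complete Bouguer anomaly = -138.82 + 3.53 = -135.29 mGal

-135.3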